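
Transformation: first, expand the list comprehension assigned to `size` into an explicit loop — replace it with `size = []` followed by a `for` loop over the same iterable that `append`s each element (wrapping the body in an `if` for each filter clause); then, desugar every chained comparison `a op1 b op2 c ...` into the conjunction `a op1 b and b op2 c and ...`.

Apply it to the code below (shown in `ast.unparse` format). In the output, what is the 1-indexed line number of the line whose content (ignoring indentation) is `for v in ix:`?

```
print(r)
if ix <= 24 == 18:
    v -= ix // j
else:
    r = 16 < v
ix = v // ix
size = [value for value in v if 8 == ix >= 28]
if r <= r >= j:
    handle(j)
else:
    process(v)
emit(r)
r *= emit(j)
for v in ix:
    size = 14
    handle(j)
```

17

Transformed code:
print(r)
if ix <= 24 and 24 == 18:
    v -= ix // j
else:
    r = 16 < v
ix = v // ix
size = []
for value in v:
    if 8 == ix and ix >= 28:
        size.append(value)
if r <= r and r >= j:
    handle(j)
else:
    process(v)
emit(r)
r *= emit(j)
for v in ix:
    size = 14
    handle(j)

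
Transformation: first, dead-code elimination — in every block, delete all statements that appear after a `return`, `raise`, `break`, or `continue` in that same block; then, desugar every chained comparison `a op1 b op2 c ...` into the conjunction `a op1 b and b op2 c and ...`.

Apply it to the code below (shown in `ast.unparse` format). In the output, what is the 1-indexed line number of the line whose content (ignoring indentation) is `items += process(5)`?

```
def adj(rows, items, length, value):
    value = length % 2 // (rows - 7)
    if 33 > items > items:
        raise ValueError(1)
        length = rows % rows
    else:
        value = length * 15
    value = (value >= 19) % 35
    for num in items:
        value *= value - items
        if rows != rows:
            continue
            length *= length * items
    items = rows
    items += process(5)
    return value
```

13

Transformed code:
def adj(rows, items, length, value):
    value = length % 2 // (rows - 7)
    if 33 > items and items > items:
        raise ValueError(1)
    else:
        value = length * 15
    value = (value >= 19) % 35
    for num in items:
        value *= value - items
        if rows != rows:
            continue
    items = rows
    items += process(5)
    return value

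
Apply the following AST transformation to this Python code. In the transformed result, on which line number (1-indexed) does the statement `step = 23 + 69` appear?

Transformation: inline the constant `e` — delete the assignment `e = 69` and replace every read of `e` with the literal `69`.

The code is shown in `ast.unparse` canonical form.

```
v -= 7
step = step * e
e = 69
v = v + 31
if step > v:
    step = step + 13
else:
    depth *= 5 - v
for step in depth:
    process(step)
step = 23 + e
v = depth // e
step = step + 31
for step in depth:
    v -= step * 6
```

Transformed code:
v -= 7
step = step * 69
v = v + 31
if step > v:
    step = step + 13
else:
    depth *= 5 - v
for step in depth:
    process(step)
step = 23 + 69
v = depth // 69
step = step + 31
for step in depth:
    v -= step * 6

10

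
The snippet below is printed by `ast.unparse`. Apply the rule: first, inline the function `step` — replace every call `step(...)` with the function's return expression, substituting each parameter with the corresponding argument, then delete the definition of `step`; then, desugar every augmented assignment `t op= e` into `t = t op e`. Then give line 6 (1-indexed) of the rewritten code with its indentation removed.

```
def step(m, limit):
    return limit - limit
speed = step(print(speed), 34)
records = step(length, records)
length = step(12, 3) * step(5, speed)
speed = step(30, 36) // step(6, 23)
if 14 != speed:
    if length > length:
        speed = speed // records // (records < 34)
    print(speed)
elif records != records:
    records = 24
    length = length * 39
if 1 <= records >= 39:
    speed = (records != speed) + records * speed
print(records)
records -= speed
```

if length > length:

Transformed code:
speed = 34 - 34
records = records - records
length = (3 - 3) * (speed - speed)
speed = (36 - 36) // (23 - 23)
if 14 != speed:
    if length > length:
        speed = speed // records // (records < 34)
    print(speed)
elif records != records:
    records = 24
    length = length * 39
if 1 <= records >= 39:
    speed = (records != speed) + records * speed
print(records)
records = records - speed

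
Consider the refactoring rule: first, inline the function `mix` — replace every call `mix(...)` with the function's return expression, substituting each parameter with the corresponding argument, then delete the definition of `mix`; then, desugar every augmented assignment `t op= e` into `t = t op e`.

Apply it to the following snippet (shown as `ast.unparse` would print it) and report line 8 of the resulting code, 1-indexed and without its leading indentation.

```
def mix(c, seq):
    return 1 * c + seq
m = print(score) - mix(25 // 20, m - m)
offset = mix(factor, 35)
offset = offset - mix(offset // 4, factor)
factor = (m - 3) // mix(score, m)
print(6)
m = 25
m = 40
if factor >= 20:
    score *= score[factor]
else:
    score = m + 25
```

if factor >= 20:

Transformed code:
m = print(score) - (1 * (25 // 20) + (m - m))
offset = 1 * factor + 35
offset = offset - (1 * (offset // 4) + factor)
factor = (m - 3) // (1 * score + m)
print(6)
m = 25
m = 40
if factor >= 20:
    score = score * score[factor]
else:
    score = m + 25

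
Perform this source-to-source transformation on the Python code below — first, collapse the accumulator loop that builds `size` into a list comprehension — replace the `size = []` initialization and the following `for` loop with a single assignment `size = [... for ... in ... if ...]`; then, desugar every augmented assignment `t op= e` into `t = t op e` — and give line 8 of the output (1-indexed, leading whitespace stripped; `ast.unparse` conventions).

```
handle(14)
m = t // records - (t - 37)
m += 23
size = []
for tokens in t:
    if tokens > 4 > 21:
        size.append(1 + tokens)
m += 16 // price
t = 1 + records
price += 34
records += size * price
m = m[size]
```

records = records + size * price

Transformed code:
handle(14)
m = t // records - (t - 37)
m = m + 23
size = [1 + tokens for tokens in t if tokens > 4 > 21]
m = m + 16 // price
t = 1 + records
price = price + 34
records = records + size * price
m = m[size]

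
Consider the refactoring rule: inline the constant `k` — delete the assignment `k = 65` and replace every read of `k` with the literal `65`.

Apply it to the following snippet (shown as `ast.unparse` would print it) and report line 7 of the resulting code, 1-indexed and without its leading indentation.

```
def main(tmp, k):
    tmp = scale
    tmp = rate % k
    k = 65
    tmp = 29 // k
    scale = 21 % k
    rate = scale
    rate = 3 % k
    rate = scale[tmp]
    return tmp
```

Transformed code:
def main(tmp, k):
    tmp = scale
    tmp = rate % 65
    tmp = 29 // 65
    scale = 21 % 65
    rate = scale
    rate = 3 % 65
    rate = scale[tmp]
    return tmp

rate = 3 % 65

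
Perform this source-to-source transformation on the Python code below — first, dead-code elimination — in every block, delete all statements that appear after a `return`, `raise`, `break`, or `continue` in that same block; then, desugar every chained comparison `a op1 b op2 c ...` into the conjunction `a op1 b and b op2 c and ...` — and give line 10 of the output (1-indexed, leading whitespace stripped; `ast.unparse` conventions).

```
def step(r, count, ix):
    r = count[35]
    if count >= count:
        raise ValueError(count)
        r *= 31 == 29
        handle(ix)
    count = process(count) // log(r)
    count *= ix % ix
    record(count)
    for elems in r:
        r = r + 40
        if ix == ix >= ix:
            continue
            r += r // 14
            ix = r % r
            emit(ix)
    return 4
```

Transformed code:
def step(r, count, ix):
    r = count[35]
    if count >= count:
        raise ValueError(count)
    count = process(count) // log(r)
    count *= ix % ix
    record(count)
    for elems in r:
        r = r + 40
        if ix == ix and ix >= ix:
            continue
    return 4

if ix == ix and ix >= ix:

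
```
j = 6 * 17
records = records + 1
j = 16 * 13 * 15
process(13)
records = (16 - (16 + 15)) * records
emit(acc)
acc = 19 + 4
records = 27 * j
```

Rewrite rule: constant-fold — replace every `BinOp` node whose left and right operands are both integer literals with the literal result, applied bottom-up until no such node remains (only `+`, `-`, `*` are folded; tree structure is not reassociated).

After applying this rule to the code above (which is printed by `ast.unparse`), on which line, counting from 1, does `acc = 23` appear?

Transformed code:
j = 102
records = records + 1
j = 3120
process(13)
records = -15 * records
emit(acc)
acc = 23
records = 27 * j

7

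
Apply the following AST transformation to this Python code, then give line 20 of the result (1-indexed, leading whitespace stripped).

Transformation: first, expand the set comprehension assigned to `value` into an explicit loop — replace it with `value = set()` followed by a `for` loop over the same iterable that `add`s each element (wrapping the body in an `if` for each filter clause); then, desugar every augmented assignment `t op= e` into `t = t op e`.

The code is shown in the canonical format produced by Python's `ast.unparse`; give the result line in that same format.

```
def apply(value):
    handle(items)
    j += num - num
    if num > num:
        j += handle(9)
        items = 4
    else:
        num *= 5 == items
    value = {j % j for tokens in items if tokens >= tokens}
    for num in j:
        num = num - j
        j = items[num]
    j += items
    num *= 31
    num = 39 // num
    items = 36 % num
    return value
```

return value

Transformed code:
def apply(value):
    handle(items)
    j = j + (num - num)
    if num > num:
        j = j + handle(9)
        items = 4
    else:
        num = num * (5 == items)
    value = set()
    for tokens in items:
        if tokens >= tokens:
            value.add(j % j)
    for num in j:
        num = num - j
        j = items[num]
    j = j + items
    num = num * 31
    num = 39 // num
    items = 36 % num
    return value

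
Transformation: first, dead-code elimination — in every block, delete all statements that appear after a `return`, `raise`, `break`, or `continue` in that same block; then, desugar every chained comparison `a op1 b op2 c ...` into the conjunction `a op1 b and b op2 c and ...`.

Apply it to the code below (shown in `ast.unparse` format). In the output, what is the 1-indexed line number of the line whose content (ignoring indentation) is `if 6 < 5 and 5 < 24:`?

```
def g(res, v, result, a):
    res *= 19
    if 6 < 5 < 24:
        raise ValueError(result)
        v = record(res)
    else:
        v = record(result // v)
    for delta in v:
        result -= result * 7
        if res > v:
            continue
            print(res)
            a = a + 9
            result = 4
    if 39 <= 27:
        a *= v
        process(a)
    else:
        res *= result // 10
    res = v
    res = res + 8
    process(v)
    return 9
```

Transformed code:
def g(res, v, result, a):
    res *= 19
    if 6 < 5 and 5 < 24:
        raise ValueError(result)
    else:
        v = record(result // v)
    for delta in v:
        result -= result * 7
        if res > v:
            continue
    if 39 <= 27:
        a *= v
        process(a)
    else:
        res *= result // 10
    res = v
    res = res + 8
    process(v)
    return 9

3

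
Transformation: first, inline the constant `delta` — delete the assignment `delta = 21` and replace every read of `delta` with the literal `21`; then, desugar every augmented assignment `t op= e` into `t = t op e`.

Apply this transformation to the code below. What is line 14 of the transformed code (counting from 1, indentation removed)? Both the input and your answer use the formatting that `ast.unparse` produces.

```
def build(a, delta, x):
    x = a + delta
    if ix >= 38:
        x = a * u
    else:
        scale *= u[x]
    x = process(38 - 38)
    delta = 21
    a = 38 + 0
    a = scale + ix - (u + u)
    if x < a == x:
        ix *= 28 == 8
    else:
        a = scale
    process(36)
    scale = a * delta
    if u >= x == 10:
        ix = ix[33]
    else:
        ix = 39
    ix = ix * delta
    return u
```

Transformed code:
def build(a, delta, x):
    x = a + 21
    if ix >= 38:
        x = a * u
    else:
        scale = scale * u[x]
    x = process(38 - 38)
    a = 38 + 0
    a = scale + ix - (u + u)
    if x < a == x:
        ix = ix * (28 == 8)
    else:
        a = scale
    process(36)
    scale = a * 21
    if u >= x == 10:
        ix = ix[33]
    else:
        ix = 39
    ix = ix * 21
    return u

process(36)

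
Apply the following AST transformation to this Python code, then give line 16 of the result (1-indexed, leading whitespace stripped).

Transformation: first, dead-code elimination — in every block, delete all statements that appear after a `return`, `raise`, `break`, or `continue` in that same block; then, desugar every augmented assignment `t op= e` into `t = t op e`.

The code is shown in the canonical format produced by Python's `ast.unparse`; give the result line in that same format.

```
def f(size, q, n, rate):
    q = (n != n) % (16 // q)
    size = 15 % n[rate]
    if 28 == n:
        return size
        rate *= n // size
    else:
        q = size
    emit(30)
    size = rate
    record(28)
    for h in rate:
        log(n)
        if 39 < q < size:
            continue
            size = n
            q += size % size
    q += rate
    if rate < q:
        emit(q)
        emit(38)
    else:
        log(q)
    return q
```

if rate < q:

Transformed code:
def f(size, q, n, rate):
    q = (n != n) % (16 // q)
    size = 15 % n[rate]
    if 28 == n:
        return size
    else:
        q = size
    emit(30)
    size = rate
    record(28)
    for h in rate:
        log(n)
        if 39 < q < size:
            continue
    q = q + rate
    if rate < q:
        emit(q)
        emit(38)
    else:
        log(q)
    return q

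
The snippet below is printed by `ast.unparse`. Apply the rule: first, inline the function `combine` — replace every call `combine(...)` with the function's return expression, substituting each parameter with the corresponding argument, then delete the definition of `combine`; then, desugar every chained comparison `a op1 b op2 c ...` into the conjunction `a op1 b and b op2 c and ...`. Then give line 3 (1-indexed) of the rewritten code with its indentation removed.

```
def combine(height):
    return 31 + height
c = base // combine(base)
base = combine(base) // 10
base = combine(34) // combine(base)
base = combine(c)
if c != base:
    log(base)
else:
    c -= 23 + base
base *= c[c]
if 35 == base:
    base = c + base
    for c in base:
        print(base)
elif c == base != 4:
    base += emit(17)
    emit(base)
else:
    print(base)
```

base = (31 + 34) // (31 + base)

Transformed code:
c = base // (31 + base)
base = (31 + base) // 10
base = (31 + 34) // (31 + base)
base = 31 + c
if c != base:
    log(base)
else:
    c -= 23 + base
base *= c[c]
if 35 == base:
    base = c + base
    for c in base:
        print(base)
elif c == base and base != 4:
    base += emit(17)
    emit(base)
else:
    print(base)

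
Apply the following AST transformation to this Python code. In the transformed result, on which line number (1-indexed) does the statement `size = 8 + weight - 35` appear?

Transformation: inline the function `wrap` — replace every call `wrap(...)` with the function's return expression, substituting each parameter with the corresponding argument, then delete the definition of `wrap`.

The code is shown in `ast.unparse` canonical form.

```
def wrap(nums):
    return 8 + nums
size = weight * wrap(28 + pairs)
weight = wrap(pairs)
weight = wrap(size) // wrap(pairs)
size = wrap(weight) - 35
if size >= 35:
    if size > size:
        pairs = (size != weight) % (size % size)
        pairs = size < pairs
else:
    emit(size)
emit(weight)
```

4

Transformed code:
size = weight * (8 + (28 + pairs))
weight = 8 + pairs
weight = (8 + size) // (8 + pairs)
size = 8 + weight - 35
if size >= 35:
    if size > size:
        pairs = (size != weight) % (size % size)
        pairs = size < pairs
else:
    emit(size)
emit(weight)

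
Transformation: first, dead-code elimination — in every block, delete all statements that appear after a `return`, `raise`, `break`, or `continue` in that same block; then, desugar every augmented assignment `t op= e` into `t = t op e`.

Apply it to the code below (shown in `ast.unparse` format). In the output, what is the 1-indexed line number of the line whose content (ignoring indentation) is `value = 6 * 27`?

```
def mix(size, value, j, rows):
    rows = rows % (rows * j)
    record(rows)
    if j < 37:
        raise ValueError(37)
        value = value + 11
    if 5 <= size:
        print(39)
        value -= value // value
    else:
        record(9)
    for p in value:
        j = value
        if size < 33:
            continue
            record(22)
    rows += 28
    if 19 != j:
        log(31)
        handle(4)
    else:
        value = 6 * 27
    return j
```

Transformed code:
def mix(size, value, j, rows):
    rows = rows % (rows * j)
    record(rows)
    if j < 37:
        raise ValueError(37)
    if 5 <= size:
        print(39)
        value = value - value // value
    else:
        record(9)
    for p in value:
        j = value
        if size < 33:
            continue
    rows = rows + 28
    if 19 != j:
        log(31)
        handle(4)
    else:
        value = 6 * 27
    return j

20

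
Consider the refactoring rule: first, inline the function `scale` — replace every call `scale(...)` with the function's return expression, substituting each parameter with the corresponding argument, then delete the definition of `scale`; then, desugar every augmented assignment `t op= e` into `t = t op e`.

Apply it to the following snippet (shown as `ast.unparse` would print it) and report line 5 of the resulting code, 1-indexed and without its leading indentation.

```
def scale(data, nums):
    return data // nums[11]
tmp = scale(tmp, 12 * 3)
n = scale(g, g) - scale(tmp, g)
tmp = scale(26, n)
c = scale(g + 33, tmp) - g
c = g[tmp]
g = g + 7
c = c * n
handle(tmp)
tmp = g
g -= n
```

c = g[tmp]

Transformed code:
tmp = tmp // (12 * 3)[11]
n = g // g[11] - tmp // g[11]
tmp = 26 // n[11]
c = (g + 33) // tmp[11] - g
c = g[tmp]
g = g + 7
c = c * n
handle(tmp)
tmp = g
g = g - n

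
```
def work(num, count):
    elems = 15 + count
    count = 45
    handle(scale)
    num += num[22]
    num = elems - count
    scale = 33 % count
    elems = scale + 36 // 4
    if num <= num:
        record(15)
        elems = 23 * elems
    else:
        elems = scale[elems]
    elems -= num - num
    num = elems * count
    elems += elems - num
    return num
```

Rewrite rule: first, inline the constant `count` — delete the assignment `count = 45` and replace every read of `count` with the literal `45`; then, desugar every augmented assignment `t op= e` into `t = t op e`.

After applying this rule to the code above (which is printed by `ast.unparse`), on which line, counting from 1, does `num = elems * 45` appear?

Transformed code:
def work(num, count):
    elems = 15 + 45
    handle(scale)
    num = num + num[22]
    num = elems - 45
    scale = 33 % 45
    elems = scale + 36 // 4
    if num <= num:
        record(15)
        elems = 23 * elems
    else:
        elems = scale[elems]
    elems = elems - (num - num)
    num = elems * 45
    elems = elems + (elems - num)
    return num

14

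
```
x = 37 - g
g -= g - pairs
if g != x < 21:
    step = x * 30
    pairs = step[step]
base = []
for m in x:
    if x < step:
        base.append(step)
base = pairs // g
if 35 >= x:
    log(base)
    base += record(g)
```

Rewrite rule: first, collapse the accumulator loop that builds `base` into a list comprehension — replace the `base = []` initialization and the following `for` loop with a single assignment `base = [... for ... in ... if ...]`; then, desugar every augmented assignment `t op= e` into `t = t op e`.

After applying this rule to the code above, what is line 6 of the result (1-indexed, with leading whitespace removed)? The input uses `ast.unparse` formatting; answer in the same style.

Transformed code:
x = 37 - g
g = g - (g - pairs)
if g != x < 21:
    step = x * 30
    pairs = step[step]
base = [step for m in x if x < step]
base = pairs // g
if 35 >= x:
    log(base)
    base = base + record(g)

base = [step for m in x if x < step]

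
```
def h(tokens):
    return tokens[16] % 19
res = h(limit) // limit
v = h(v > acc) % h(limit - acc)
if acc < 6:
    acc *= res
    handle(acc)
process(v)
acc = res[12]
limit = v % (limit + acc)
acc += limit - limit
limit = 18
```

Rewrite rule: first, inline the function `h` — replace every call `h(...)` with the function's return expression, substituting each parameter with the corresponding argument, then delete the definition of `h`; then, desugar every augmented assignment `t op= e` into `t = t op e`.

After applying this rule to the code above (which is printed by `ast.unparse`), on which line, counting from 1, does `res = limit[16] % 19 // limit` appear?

1

Transformed code:
res = limit[16] % 19 // limit
v = (v > acc)[16] % 19 % ((limit - acc)[16] % 19)
if acc < 6:
    acc = acc * res
    handle(acc)
process(v)
acc = res[12]
limit = v % (limit + acc)
acc = acc + (limit - limit)
limit = 18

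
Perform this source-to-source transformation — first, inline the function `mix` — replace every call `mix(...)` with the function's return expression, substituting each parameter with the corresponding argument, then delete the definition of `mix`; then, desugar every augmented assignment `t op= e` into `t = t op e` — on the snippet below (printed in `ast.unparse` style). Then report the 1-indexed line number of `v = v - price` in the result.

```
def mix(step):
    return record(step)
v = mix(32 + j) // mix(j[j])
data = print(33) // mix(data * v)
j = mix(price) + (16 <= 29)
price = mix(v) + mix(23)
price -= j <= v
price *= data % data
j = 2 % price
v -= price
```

Transformed code:
v = record(32 + j) // record(j[j])
data = print(33) // record(data * v)
j = record(price) + (16 <= 29)
price = record(v) + record(23)
price = price - (j <= v)
price = price * (data % data)
j = 2 % price
v = v - price

8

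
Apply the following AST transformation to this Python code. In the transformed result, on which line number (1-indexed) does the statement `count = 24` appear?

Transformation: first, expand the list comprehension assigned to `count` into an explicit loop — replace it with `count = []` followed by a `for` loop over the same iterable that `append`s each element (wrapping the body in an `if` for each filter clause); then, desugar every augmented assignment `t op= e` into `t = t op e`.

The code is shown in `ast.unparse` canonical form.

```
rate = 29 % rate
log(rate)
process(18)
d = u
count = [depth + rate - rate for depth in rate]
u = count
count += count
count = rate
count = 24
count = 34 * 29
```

Transformed code:
rate = 29 % rate
log(rate)
process(18)
d = u
count = []
for depth in rate:
    count.append(depth + rate - rate)
u = count
count = count + count
count = rate
count = 24
count = 34 * 29

11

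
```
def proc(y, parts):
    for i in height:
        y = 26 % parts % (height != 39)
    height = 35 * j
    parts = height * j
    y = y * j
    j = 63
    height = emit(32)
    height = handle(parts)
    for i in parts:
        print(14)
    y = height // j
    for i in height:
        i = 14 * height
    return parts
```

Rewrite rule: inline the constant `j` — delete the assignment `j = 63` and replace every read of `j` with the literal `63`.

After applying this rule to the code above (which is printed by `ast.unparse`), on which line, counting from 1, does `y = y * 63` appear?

6

Transformed code:
def proc(y, parts):
    for i in height:
        y = 26 % parts % (height != 39)
    height = 35 * 63
    parts = height * 63
    y = y * 63
    height = emit(32)
    height = handle(parts)
    for i in parts:
        print(14)
    y = height // 63
    for i in height:
        i = 14 * height
    return parts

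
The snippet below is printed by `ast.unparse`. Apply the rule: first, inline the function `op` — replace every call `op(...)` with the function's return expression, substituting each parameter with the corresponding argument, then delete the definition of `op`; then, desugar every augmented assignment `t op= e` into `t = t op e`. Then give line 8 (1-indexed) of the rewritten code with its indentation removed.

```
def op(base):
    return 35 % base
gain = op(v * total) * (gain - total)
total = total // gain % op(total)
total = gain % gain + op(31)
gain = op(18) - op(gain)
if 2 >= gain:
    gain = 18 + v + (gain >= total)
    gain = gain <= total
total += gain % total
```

Transformed code:
gain = 35 % (v * total) * (gain - total)
total = total // gain % (35 % total)
total = gain % gain + 35 % 31
gain = 35 % 18 - 35 % gain
if 2 >= gain:
    gain = 18 + v + (gain >= total)
    gain = gain <= total
total = total + gain % total

total = total + gain % total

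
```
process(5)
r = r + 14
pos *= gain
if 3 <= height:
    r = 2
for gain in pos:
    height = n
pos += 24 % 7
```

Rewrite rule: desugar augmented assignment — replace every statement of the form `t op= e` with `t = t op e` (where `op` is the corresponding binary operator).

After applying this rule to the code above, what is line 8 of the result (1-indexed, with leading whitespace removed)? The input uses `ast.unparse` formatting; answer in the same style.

Transformed code:
process(5)
r = r + 14
pos = pos * gain
if 3 <= height:
    r = 2
for gain in pos:
    height = n
pos = pos + 24 % 7

pos = pos + 24 % 7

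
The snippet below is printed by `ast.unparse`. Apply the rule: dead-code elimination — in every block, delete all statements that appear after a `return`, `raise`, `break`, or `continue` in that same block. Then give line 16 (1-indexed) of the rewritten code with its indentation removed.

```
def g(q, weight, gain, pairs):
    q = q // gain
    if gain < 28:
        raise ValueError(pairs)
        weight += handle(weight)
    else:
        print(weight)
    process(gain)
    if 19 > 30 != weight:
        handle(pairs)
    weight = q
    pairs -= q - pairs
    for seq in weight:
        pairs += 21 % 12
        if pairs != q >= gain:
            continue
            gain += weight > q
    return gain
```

return gain

Transformed code:
def g(q, weight, gain, pairs):
    q = q // gain
    if gain < 28:
        raise ValueError(pairs)
    else:
        print(weight)
    process(gain)
    if 19 > 30 != weight:
        handle(pairs)
    weight = q
    pairs -= q - pairs
    for seq in weight:
        pairs += 21 % 12
        if pairs != q >= gain:
            continue
    return gain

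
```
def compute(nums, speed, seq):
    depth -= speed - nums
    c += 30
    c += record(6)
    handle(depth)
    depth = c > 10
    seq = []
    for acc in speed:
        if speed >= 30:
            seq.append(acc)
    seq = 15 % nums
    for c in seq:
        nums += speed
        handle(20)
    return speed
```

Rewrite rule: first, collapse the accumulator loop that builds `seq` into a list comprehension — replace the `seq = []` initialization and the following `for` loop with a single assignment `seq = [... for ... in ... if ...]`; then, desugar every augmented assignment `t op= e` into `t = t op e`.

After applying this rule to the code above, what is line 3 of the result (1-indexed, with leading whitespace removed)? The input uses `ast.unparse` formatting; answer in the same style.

Transformed code:
def compute(nums, speed, seq):
    depth = depth - (speed - nums)
    c = c + 30
    c = c + record(6)
    handle(depth)
    depth = c > 10
    seq = [acc for acc in speed if speed >= 30]
    seq = 15 % nums
    for c in seq:
        nums = nums + speed
        handle(20)
    return speed

c = c + 30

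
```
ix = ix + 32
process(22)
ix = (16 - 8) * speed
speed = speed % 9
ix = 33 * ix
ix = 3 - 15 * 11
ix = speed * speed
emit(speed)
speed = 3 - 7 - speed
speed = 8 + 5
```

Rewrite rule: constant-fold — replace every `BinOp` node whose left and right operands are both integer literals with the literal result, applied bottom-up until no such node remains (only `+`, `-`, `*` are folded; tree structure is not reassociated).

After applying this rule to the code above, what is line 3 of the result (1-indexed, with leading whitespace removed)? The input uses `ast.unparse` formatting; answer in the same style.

Transformed code:
ix = ix + 32
process(22)
ix = 8 * speed
speed = speed % 9
ix = 33 * ix
ix = -162
ix = speed * speed
emit(speed)
speed = -4 - speed
speed = 13

ix = 8 * speed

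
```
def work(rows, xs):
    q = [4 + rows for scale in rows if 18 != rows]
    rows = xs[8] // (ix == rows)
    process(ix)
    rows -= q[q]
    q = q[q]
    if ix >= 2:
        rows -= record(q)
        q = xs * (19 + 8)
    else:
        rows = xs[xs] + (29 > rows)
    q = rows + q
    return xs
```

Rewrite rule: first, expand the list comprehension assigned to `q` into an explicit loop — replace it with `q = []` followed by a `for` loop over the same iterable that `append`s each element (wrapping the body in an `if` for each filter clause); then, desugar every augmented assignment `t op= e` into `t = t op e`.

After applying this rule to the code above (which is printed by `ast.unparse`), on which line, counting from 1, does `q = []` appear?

2

Transformed code:
def work(rows, xs):
    q = []
    for scale in rows:
        if 18 != rows:
            q.append(4 + rows)
    rows = xs[8] // (ix == rows)
    process(ix)
    rows = rows - q[q]
    q = q[q]
    if ix >= 2:
        rows = rows - record(q)
        q = xs * (19 + 8)
    else:
        rows = xs[xs] + (29 > rows)
    q = rows + q
    return xs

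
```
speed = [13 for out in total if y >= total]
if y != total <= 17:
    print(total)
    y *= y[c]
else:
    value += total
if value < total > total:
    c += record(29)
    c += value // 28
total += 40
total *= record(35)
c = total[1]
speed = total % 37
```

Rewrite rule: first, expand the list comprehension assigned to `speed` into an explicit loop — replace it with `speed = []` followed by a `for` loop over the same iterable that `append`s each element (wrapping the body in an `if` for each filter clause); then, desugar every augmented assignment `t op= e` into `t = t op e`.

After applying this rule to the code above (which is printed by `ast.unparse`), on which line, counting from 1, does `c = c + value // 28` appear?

Transformed code:
speed = []
for out in total:
    if y >= total:
        speed.append(13)
if y != total <= 17:
    print(total)
    y = y * y[c]
else:
    value = value + total
if value < total > total:
    c = c + record(29)
    c = c + value // 28
total = total + 40
total = total * record(35)
c = total[1]
speed = total % 37

12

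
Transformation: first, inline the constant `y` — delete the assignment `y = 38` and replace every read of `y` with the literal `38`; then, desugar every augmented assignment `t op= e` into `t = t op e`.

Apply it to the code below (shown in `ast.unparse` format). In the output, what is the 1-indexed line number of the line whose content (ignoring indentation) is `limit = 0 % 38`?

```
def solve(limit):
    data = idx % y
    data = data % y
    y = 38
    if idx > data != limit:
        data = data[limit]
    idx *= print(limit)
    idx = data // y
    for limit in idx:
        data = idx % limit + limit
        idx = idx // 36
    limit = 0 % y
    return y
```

11

Transformed code:
def solve(limit):
    data = idx % 38
    data = data % 38
    if idx > data != limit:
        data = data[limit]
    idx = idx * print(limit)
    idx = data // 38
    for limit in idx:
        data = idx % limit + limit
        idx = idx // 36
    limit = 0 % 38
    return 38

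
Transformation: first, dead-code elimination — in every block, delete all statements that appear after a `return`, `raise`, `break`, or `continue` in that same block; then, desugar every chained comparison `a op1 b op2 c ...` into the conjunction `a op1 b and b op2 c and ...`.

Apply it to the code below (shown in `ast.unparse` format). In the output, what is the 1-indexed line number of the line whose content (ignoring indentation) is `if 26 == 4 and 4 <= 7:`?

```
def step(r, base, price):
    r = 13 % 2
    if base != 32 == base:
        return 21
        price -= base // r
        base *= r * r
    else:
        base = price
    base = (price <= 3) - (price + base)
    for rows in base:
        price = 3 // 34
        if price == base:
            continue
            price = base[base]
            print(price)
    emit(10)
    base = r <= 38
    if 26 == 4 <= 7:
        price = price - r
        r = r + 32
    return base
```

14

Transformed code:
def step(r, base, price):
    r = 13 % 2
    if base != 32 and 32 == base:
        return 21
    else:
        base = price
    base = (price <= 3) - (price + base)
    for rows in base:
        price = 3 // 34
        if price == base:
            continue
    emit(10)
    base = r <= 38
    if 26 == 4 and 4 <= 7:
        price = price - r
        r = r + 32
    return base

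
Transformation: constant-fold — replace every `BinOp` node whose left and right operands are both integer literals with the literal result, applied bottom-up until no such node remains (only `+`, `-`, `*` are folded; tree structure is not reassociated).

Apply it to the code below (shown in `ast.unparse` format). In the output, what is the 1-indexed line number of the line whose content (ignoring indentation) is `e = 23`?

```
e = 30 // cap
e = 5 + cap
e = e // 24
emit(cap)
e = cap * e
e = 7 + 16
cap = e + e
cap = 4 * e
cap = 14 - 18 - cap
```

Transformed code:
e = 30 // cap
e = 5 + cap
e = e // 24
emit(cap)
e = cap * e
e = 23
cap = e + e
cap = 4 * e
cap = -4 - cap

6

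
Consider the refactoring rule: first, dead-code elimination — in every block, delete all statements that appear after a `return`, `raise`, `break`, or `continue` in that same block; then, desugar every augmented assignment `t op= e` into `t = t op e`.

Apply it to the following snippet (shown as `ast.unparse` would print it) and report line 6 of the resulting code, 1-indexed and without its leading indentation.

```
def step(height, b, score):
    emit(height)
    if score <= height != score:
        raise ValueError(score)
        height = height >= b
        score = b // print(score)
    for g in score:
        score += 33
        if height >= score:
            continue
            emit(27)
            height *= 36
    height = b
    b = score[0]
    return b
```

Transformed code:
def step(height, b, score):
    emit(height)
    if score <= height != score:
        raise ValueError(score)
    for g in score:
        score = score + 33
        if height >= score:
            continue
    height = b
    b = score[0]
    return b

score = score + 33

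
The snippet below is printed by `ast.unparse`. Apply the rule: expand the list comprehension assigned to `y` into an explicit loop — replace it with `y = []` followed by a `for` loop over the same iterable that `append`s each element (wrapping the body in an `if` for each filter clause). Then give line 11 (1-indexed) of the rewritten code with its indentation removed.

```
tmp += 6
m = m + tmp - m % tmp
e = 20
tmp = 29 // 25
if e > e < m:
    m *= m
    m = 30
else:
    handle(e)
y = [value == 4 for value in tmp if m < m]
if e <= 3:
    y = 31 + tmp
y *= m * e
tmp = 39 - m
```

for value in tmp:

Transformed code:
tmp += 6
m = m + tmp - m % tmp
e = 20
tmp = 29 // 25
if e > e < m:
    m *= m
    m = 30
else:
    handle(e)
y = []
for value in tmp:
    if m < m:
        y.append(value == 4)
if e <= 3:
    y = 31 + tmp
y *= m * e
tmp = 39 - m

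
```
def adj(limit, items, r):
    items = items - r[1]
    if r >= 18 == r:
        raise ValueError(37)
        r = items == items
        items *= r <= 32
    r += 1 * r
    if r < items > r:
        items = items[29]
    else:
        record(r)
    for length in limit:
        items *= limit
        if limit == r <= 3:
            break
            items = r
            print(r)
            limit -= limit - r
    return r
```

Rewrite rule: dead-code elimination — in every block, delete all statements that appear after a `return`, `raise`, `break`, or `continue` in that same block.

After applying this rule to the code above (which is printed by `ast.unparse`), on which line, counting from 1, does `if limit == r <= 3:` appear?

12

Transformed code:
def adj(limit, items, r):
    items = items - r[1]
    if r >= 18 == r:
        raise ValueError(37)
    r += 1 * r
    if r < items > r:
        items = items[29]
    else:
        record(r)
    for length in limit:
        items *= limit
        if limit == r <= 3:
            break
    return r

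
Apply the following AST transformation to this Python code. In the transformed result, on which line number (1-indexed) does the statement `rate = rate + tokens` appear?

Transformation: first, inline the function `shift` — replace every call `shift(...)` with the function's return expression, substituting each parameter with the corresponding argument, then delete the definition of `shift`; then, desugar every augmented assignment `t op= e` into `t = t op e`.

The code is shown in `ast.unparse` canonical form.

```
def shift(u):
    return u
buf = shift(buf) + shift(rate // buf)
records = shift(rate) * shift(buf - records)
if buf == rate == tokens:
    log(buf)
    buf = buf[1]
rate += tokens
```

6

Transformed code:
buf = buf + rate // buf
records = rate * (buf - records)
if buf == rate == tokens:
    log(buf)
    buf = buf[1]
rate = rate + tokens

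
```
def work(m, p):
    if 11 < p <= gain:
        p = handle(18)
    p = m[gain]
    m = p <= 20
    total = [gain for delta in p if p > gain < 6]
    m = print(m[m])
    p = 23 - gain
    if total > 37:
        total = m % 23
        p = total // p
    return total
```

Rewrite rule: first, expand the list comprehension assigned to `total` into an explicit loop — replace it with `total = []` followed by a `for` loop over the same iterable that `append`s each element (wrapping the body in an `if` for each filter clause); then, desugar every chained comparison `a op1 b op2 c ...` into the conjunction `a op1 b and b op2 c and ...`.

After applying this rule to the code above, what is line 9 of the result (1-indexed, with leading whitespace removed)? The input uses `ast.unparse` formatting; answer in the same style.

Transformed code:
def work(m, p):
    if 11 < p and p <= gain:
        p = handle(18)
    p = m[gain]
    m = p <= 20
    total = []
    for delta in p:
        if p > gain and gain < 6:
            total.append(gain)
    m = print(m[m])
    p = 23 - gain
    if total > 37:
        total = m % 23
        p = total // p
    return total

total.append(gain)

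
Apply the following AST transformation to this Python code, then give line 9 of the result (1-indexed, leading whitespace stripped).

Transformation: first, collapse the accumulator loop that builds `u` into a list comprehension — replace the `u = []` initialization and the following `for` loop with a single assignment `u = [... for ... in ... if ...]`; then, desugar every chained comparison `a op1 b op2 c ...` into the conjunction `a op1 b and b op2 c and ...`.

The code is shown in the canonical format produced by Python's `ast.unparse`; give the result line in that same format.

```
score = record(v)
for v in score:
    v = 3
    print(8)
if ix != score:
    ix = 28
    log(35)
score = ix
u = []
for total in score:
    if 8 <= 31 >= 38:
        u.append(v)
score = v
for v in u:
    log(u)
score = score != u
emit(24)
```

Transformed code:
score = record(v)
for v in score:
    v = 3
    print(8)
if ix != score:
    ix = 28
    log(35)
score = ix
u = [v for total in score if 8 <= 31 and 31 >= 38]
score = v
for v in u:
    log(u)
score = score != u
emit(24)

u = [v for total in score if 8 <= 31 and 31 >= 38]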